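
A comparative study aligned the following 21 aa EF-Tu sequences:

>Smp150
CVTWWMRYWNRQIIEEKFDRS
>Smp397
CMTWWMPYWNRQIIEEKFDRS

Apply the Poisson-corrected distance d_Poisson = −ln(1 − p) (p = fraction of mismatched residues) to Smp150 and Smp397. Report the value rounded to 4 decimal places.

0.1001

Differing sites — 2:V/M; 7:R/P.
p = 2/21 = 0.095238.
d = −ln(1 − 0.095238) = −ln(0.904762) = 0.1001.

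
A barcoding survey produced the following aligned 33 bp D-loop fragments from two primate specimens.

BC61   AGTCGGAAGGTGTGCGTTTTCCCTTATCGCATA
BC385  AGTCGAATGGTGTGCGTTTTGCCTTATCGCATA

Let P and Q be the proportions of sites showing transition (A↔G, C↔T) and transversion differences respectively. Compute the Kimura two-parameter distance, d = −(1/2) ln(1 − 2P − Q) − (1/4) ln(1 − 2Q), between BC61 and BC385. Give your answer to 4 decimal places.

Differing sites — 6:G/A (Ti); 8:A/T (Tv); 21:C/G (Tv).
Of the 3 differences, 1 transition and 2 transversions over 33 sites: P = 1/33 = 0.030303, Q = 2/33 = 0.060606.
d = −0.5·ln(0.878788) − 0.25·ln(0.878788) = −0.5·(-0.129212) − 0.25·(-0.129212) = 0.0969.

0.0969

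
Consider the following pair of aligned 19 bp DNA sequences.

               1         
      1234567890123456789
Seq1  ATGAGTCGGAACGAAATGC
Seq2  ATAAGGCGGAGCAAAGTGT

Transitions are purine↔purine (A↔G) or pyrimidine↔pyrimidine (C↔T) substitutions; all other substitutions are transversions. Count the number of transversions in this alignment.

The sequences differ at positions 3 (G/A, transition), 6 (T/G, transversion), 11 (A/G, transition), 13 (G/A, transition), 16 (A/G, transition), 19 (C/T, transition).
Of the 6 differences, 5 transitions and 1 transversion, so the answer is 1.

1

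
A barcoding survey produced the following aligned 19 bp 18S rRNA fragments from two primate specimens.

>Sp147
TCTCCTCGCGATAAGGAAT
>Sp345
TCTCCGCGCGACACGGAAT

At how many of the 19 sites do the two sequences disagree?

3

The sequences differ at positions 6 (T/G), 12 (T/C), 14 (A/C).
That gives 3 mismatches out of 19 aligned sites, so the Hamming distance is 3.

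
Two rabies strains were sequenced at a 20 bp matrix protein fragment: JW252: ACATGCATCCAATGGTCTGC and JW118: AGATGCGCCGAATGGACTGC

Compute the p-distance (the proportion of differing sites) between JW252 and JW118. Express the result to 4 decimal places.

Differing sites — 2:C/G; 7:A/G; 8:T/C; 10:C/G; 16:T/A.
There are 5 differences over 20 sites, so p = 5/20 = 0.2500.

0.2500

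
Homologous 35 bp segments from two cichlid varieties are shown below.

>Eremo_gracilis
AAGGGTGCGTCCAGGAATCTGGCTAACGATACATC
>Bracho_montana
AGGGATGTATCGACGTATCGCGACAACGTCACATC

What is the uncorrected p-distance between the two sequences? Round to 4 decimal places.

Mismatches occur at site 2 (A/G), site 5 (G/A), site 8 (C/T), site 9 (G/A), site 12 (C/G), site 14 (G/C), site 16 (A/T), site 20 (T/G), site 21 (G/C), site 23 (C/A), site 24 (T/C), site 29 (A/T), site 30 (T/C).
There are 13 differences over 35 sites, so p = 13/35 = 0.3714.

0.3714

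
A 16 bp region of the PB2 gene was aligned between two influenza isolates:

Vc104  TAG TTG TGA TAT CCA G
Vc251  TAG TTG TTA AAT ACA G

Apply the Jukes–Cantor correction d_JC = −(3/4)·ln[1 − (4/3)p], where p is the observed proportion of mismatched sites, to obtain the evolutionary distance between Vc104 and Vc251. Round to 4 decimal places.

0.2158

Differing sites — 8:G/T; 10:T/A; 13:C/A.
p = 3/16 = 0.187500.
d = −0.75 · ln(1 − (4/3)·0.187500) = −0.75 · ln(0.750000) = −0.75 · (-0.287682) = 0.2158.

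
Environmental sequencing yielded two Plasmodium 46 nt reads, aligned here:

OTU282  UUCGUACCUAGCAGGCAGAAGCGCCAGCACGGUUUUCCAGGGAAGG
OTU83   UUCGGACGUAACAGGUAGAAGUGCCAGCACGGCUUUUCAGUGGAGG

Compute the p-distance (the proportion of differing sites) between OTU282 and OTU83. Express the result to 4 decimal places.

0.1957

Differing sites — 5:U/G; 8:C/G; 11:G/A; 16:C/U; 22:C/U; 33:U/C; 37:C/U; 41:G/U; 43:A/G.
There are 9 differences over 46 sites, so p = 9/46 = 0.1957.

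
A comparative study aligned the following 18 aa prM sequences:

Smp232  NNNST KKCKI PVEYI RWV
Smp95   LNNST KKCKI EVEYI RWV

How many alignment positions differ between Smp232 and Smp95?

Mismatches occur at site 1 (N→L), site 11 (P→E).
That gives 2 mismatches out of 18 aligned sites, so the Hamming distance is 2.

2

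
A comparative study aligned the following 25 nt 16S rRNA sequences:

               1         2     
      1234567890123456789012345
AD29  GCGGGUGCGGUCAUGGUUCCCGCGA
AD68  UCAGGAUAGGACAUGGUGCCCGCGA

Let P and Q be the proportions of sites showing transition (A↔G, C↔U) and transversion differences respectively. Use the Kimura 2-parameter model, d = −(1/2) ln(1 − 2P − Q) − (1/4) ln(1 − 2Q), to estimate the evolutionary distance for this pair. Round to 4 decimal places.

The sequences differ at positions 1 (G/U, transversion), 3 (G/A, transition), 6 (U/A, transversion), 7 (G/U, transversion), 8 (C/A, transversion), 11 (U/A, transversion), 18 (U/G, transversion).
Of the 7 differences, 1 transition and 6 transversions over 25 sites: P = 1/25 = 0.040000, Q = 6/25 = 0.240000.
d = −0.5·ln(0.680000) − 0.25·ln(0.520000) = −0.5·(-0.385662) − 0.25·(-0.653926) = 0.3563.

0.3563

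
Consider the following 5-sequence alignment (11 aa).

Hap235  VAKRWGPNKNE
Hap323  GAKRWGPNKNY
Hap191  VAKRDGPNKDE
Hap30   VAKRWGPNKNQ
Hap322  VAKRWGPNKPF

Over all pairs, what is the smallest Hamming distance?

Pairwise Hamming distances:
  Hap235 vs Hap323: 2
  Hap235 vs Hap191: 2
  Hap235 vs Hap30: 1
  Hap235 vs Hap322: 2
  Hap323 vs Hap191: 4
  Hap323 vs Hap30: 2
  Hap323 vs Hap322: 3
  Hap191 vs Hap30: 3
  Hap191 vs Hap322: 3
  Hap30 vs Hap322: 2
The smallest is 1, between Hap235 and Hap30.

1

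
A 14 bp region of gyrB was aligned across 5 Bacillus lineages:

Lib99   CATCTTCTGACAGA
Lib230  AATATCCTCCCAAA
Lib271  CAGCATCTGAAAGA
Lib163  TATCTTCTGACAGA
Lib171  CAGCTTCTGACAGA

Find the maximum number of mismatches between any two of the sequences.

9

Pairwise Hamming distances:
  Lib99 vs Lib230: 6
  Lib99 vs Lib271: 3
  Lib99 vs Lib163: 1
  Lib99 vs Lib171: 1
  Lib230 vs Lib271: 9
  Lib230 vs Lib163: 6
  Lib230 vs Lib171: 7
  Lib271 vs Lib163: 4
  Lib271 vs Lib171: 2
  Lib163 vs Lib171: 2
The largest is 9, between Lib230 and Lib271.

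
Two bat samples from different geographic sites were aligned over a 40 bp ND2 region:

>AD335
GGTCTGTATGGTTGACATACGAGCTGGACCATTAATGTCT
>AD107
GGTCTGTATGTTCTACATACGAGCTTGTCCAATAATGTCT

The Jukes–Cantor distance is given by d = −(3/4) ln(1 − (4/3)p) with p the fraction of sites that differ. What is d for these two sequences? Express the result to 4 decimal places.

0.1674

Differing sites — 11:G/T; 13:T/C; 14:G/T; 26:G/T; 28:A/T; 32:T/A.
p = 6/40 = 0.150000.
d = −0.75 · ln(1 − (4/3)·0.150000) = −0.75 · ln(0.800000) = −0.75 · (-0.223144) = 0.1674.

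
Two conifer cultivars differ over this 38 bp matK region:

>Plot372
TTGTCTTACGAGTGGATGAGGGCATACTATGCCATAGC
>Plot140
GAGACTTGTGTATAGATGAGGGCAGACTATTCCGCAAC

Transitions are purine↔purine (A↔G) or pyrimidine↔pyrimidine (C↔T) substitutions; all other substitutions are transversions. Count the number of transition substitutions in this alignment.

The sequences differ at positions 1 (T/G, transversion), 2 (T/A, transversion), 4 (T/A, transversion), 8 (A/G, transition), 9 (C/T, transition), 11 (A/T, transversion), 12 (G/A, transition), 14 (G/A, transition), 25 (T/G, transversion), 31 (G/T, transversion), 34 (A/G, transition), 35 (T/C, transition), 37 (G/A, transition).
Of the 13 differences, 7 transitions and 6 transversions, so the answer is 7.

7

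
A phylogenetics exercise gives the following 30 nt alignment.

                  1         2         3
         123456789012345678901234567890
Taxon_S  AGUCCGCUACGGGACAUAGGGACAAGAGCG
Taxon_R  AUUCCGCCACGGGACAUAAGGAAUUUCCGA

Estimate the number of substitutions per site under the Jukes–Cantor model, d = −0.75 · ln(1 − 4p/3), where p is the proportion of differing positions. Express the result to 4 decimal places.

0.5034

Differing sites — 2:G/U; 8:U/C; 19:G/A; 23:C/A; 24:A/U; 25:A/U; 26:G/U; 27:A/C; 28:G/C; 29:C/G; 30:G/A.
p = 11/30 = 0.366667.
d = −0.75 · ln(1 − (4/3)·0.366667) = −0.75 · ln(0.511111) = −0.75 · (-0.671168) = 0.5034.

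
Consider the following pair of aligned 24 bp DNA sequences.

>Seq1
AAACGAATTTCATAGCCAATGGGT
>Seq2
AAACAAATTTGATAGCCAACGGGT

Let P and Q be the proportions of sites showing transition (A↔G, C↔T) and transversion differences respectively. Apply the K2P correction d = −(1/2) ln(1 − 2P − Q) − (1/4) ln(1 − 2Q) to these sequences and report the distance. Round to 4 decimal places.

0.1386

The sequences differ at positions 5 (G/A, transition), 11 (C/G, transversion), 20 (T/C, transition).
Of the 3 differences, 2 transitions and 1 transversion over 24 sites: P = 2/24 = 0.083333, Q = 1/24 = 0.041667.
d = −0.5·ln(0.791667) − 0.25·ln(0.916666) = −0.5·(-0.233614) − 0.25·(-0.087012) = 0.1386.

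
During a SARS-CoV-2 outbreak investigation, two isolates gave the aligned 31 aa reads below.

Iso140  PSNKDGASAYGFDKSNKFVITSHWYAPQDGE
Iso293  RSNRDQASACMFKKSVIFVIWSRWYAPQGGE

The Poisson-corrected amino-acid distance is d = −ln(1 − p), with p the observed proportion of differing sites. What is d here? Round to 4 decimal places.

0.4383

Differing sites — 1:P/R; 4:K/R; 6:G/Q; 10:Y/C; 11:G/M; 13:D/K; 16:N/V; 17:K/I; 21:T/W; 23:H/R; 29:D/G.
p = 11/31 = 0.354839.
d = −ln(1 − 0.354839) = −ln(0.645161) = 0.4383.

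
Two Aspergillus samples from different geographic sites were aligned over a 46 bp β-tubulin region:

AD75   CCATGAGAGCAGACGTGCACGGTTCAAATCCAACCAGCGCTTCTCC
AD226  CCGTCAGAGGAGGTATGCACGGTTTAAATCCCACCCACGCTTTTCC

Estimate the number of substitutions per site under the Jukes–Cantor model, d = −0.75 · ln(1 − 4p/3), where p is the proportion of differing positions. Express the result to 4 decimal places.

0.2880

Differing sites — 3:A/G; 5:G/C; 10:C/G; 13:A/G; 14:C/T; 15:G/A; 25:C/T; 32:A/C; 36:A/C; 37:G/A; 43:C/T.
p = 11/46 = 0.239130.
d = −0.75 · ln(1 − (4/3)·0.239130) = −0.75 · ln(0.681160) = −0.75 · (-0.383958) = 0.2880.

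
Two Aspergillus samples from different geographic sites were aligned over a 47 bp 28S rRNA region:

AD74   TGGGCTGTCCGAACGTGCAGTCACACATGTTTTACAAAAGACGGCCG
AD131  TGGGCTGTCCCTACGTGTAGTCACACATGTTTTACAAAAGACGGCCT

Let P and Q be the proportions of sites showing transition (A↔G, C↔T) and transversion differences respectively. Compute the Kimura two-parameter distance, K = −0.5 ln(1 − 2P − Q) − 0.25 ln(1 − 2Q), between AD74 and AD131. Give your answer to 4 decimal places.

The sequences differ at positions 11 (G/C, transversion), 12 (A/T, transversion), 18 (C/T, transition), 47 (G/T, transversion).
Of the 4 differences, 1 transition and 3 transversions over 47 sites: P = 1/47 = 0.021277, Q = 3/47 = 0.063830.
d = −0.5·ln(0.893616) − 0.25·ln(0.872340) = −0.5·(-0.112479) − 0.25·(-0.136576) = 0.0904.

0.0904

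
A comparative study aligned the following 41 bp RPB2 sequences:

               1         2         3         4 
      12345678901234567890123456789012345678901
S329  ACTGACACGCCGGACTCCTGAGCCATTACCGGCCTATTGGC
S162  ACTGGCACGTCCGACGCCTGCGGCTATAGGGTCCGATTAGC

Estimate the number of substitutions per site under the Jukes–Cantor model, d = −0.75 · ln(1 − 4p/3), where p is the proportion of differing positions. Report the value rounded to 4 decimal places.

0.4121

The sequences differ at positions 5 (A/G), 10 (C/T), 12 (G/C), 16 (T/G), 21 (A/C), 23 (C/G), 25 (A/T), 26 (T/A), 29 (C/G), 30 (C/G), 32 (G/T), 35 (T/G), 39 (G/A).
p = 13/41 = 0.317073.
d = −0.75 · ln(1 − (4/3)·0.317073) = −0.75 · ln(0.577236) = −0.75 · (-0.549504) = 0.4121.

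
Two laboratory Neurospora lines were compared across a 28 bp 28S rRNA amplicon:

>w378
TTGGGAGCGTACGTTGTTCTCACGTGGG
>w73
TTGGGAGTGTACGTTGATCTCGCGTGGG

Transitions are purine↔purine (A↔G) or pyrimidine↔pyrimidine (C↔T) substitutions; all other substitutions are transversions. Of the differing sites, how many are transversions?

Mismatches occur at site 8 (C↔T, transition), site 17 (T↔A, transversion), site 22 (A↔G, transition).
Of the 3 differences, 2 transitions and 1 transversion, so the answer is 1.

1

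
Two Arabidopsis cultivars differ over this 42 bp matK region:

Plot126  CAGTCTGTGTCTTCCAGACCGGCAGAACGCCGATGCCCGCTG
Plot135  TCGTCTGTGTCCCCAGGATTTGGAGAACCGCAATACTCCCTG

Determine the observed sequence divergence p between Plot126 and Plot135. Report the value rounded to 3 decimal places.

Differing sites — 1:C/T; 2:A/C; 12:T/C; 13:T/C; 15:C/A; 16:A/G; 19:C/T; 20:C/T; 21:G/T; 23:C/G; 29:G/C; 30:C/G; 32:G/A; 35:G/A; 37:C/T; 39:G/C.
There are 16 differences over 42 sites, so p = 16/42 = 0.381.

0.381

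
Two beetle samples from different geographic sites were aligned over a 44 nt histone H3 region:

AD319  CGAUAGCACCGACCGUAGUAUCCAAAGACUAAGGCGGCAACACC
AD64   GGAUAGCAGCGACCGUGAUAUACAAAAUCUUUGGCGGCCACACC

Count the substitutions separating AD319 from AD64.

10

Mismatches occur at site 1 (C→G), site 9 (C→G), site 17 (A→G), site 18 (G→A), site 22 (C→A), site 27 (G→A), site 28 (A→U), site 31 (A→U), site 32 (A→U), site 39 (A→C).
That gives 10 mismatches out of 44 aligned sites, so the Hamming distance is 10.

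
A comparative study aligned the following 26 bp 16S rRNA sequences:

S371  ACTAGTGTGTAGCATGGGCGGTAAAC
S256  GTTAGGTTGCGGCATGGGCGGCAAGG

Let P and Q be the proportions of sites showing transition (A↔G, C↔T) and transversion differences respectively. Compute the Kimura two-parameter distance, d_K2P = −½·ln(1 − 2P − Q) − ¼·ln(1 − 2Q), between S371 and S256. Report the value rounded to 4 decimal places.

Mismatches occur at site 1 (A↔G, transition), site 2 (C↔T, transition), site 6 (T↔G, transversion), site 7 (G↔T, transversion), site 10 (T↔C, transition), site 11 (A↔G, transition), site 22 (T↔C, transition), site 25 (A↔G, transition), site 26 (C↔G, transversion).
Of the 9 differences, 6 transitions and 3 transversions over 26 sites: P = 6/26 = 0.230769, Q = 3/26 = 0.115385.
d = −0.5·ln(0.423077) − 0.25·ln(0.769230) = −0.5·(-0.860201) − 0.25·(-0.262365) = 0.4957.

0.4957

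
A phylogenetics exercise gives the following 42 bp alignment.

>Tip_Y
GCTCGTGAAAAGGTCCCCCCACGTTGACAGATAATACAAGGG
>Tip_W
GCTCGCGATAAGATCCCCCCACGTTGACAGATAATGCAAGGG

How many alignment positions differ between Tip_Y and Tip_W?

Differing sites — 6:T/C; 9:A/T; 13:G/A; 36:A/G.
That gives 4 mismatches out of 42 aligned sites, so the Hamming distance is 4.

4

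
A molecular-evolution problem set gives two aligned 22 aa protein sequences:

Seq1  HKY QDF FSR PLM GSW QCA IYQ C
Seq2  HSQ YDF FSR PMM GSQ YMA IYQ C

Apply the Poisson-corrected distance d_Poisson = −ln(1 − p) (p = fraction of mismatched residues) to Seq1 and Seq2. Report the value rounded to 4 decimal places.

Mismatches occur at site 2 (K→S), site 3 (Y→Q), site 4 (Q→Y), site 11 (L→M), site 15 (W→Q), site 16 (Q→Y), site 17 (C→M).
p = 7/22 = 0.318182.
d = −ln(1 − 0.318182) = −ln(0.681818) = 0.3830.

0.3830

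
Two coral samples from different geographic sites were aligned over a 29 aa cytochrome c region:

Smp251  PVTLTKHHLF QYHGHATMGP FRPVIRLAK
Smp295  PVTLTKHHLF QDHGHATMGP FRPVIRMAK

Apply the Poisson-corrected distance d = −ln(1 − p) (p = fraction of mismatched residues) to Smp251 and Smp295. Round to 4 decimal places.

0.0715

The sequences differ at positions 12 (Y/D), 27 (L/M).
p = 2/29 = 0.068966.
d = −ln(1 − 0.068966) = −ln(0.931034) = 0.0715.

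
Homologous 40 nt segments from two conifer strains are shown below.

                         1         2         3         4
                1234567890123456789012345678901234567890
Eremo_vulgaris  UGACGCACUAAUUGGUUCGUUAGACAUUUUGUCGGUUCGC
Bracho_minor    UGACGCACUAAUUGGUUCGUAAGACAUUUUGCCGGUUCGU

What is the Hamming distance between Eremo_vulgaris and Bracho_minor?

3

Differing sites — 21:U/A; 32:U/C; 40:C/U.
That gives 3 mismatches out of 40 aligned sites, so the Hamming distance is 3.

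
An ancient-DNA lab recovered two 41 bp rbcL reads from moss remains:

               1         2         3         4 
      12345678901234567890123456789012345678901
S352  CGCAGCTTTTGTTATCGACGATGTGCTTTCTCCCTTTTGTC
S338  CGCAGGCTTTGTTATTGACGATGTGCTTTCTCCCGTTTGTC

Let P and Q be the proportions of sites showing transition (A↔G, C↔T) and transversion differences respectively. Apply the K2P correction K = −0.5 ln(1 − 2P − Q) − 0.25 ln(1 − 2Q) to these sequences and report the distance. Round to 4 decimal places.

Mismatches occur at site 6 (C/G, transversion), site 7 (T/C, transition), site 16 (C/T, transition), site 35 (T/G, transversion).
Of the 4 differences, 2 transitions and 2 transversions over 41 sites: P = 2/41 = 0.048780, Q = 2/41 = 0.048780.
d = −0.5·ln(0.853660) − 0.25·ln(0.902440) = −0.5·(-0.158222) − 0.25·(-0.102653) = 0.1048.

0.1048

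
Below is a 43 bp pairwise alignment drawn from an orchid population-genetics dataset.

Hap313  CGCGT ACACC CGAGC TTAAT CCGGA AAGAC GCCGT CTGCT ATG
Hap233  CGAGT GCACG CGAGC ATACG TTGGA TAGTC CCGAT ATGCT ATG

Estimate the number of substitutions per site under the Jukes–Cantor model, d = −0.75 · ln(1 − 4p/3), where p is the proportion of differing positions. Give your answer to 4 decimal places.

Mismatches occur at site 3 (C/A), site 6 (A/G), site 10 (C/G), site 16 (T/A), site 19 (A/C), site 20 (T/G), site 21 (C/T), site 22 (C/T), site 26 (A/T), site 29 (A/T), site 31 (G/C), site 33 (C/G), site 34 (G/A), site 36 (C/A).
p = 14/43 = 0.325581.
d = −0.75 · ln(1 − (4/3)·0.325581) = −0.75 · ln(0.565892) = −0.75 · (-0.569352) = 0.4270.

0.4270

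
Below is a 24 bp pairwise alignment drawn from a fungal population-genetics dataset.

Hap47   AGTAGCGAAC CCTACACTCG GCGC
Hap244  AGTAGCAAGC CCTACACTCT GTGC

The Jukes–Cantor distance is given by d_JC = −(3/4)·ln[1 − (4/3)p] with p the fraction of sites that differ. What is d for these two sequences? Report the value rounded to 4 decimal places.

0.1885

The sequences differ at positions 7 (G/A), 9 (A/G), 20 (G/T), 22 (C/T).
p = 4/24 = 0.166667.
d = −0.75 · ln(1 − (4/3)·0.166667) = −0.75 · ln(0.777777) = −0.75 · (-0.251315) = 0.1885.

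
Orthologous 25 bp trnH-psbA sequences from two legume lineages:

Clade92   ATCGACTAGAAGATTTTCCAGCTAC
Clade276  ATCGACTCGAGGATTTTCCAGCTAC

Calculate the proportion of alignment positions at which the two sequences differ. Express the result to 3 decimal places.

0.080

Mismatches occur at site 8 (A/C), site 11 (A/G).
There are 2 differences over 25 sites, so p = 2/25 = 0.080.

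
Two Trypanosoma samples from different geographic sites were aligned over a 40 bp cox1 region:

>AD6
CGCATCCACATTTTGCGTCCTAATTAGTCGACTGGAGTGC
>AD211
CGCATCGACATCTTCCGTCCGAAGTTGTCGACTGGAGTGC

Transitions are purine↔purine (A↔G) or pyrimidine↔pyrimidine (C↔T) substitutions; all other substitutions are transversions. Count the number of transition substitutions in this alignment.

Differing sites — 7:C/G (Tv); 12:T/C (Ti); 15:G/C (Tv); 21:T/G (Tv); 24:T/G (Tv); 26:A/T (Tv).
Of the 6 differences, 1 transition and 5 transversions, so the answer is 1.

1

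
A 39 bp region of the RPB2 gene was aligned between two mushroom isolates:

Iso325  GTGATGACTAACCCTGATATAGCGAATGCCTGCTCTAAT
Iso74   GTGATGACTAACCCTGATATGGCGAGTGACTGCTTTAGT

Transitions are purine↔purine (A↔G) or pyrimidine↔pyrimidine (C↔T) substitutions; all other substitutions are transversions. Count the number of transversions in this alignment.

Mismatches occur at site 21 (A↔G, transition), site 26 (A↔G, transition), site 29 (C↔A, transversion), site 35 (C↔T, transition), site 38 (A↔G, transition).
Of the 5 differences, 4 transitions and 1 transversion, so the answer is 1.

1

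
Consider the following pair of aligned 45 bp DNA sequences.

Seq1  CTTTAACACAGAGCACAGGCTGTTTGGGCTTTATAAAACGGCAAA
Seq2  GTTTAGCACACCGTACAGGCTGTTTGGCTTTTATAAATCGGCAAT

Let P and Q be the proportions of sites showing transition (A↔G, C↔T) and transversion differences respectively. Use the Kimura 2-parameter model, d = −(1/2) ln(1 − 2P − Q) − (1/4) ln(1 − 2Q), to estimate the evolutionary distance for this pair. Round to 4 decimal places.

0.2326

The sequences differ at positions 1 (C/G, transversion), 6 (A/G, transition), 11 (G/C, transversion), 12 (A/C, transversion), 14 (C/T, transition), 28 (G/C, transversion), 29 (C/T, transition), 38 (A/T, transversion), 45 (A/T, transversion).
Of the 9 differences, 3 transitions and 6 transversions over 45 sites: P = 3/45 = 0.066667, Q = 6/45 = 0.133333.
d = −0.5·ln(0.733333) − 0.25·ln(0.733334) = −0.5·(-0.310155) − 0.25·(-0.310154) = 0.2326.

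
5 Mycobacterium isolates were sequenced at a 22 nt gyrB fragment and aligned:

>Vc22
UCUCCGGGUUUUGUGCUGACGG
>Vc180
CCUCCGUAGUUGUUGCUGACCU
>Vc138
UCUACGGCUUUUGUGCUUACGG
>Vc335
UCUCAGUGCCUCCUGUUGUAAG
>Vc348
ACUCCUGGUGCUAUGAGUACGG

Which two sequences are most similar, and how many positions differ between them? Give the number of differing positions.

Pairwise Hamming distances:
  Vc22 vs Vc180: 8
  Vc22 vs Vc138: 3
  Vc22 vs Vc335: 10
  Vc22 vs Vc348: 8
  Vc180 vs Vc138: 10
  Vc180 vs Vc335: 12
  Vc180 vs Vc348: 14
  Vc138 vs Vc335: 13
  Vc138 vs Vc348: 9
  Vc335 vs Vc348: 15
The smallest is 3, between Vc22 and Vc138.

3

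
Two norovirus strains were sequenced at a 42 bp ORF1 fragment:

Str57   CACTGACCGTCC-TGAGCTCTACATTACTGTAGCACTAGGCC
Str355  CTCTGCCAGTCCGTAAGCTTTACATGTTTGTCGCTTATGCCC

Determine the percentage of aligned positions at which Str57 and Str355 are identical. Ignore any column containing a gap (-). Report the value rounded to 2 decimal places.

Excluding the 1 gap column leaves 41 comparable sites.
Differing sites — 2:A/T; 6:A/C; 8:C/A; 15:G/A; 20:C/T; 26:T/G; 27:A/T; 28:C/T; 32:A/C; 35:A/T; 36:C/T; 37:T/A; 38:A/T; 40:G/C.
27 of the 41 comparable sites match, so the percent identity is 27/41 × 100 = 65.85%.

65.85%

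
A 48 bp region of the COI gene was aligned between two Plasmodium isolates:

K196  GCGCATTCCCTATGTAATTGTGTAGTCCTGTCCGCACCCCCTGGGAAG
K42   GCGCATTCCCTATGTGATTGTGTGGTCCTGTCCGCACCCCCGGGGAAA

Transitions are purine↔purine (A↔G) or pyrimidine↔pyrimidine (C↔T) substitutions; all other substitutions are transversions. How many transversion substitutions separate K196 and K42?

1

The sequences differ at positions 16 (A/G, transition), 24 (A/G, transition), 42 (T/G, transversion), 48 (G/A, transition).
Of the 4 differences, 3 transitions and 1 transversion, so the answer is 1.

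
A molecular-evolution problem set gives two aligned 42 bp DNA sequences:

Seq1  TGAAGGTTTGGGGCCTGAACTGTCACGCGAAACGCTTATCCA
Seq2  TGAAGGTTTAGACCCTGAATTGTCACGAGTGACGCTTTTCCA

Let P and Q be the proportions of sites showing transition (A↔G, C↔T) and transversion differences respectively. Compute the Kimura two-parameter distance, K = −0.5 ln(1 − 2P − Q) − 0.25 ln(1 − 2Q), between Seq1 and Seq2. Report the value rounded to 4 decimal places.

The sequences differ at positions 10 (G/A, transition), 12 (G/A, transition), 13 (G/C, transversion), 20 (C/T, transition), 28 (C/A, transversion), 30 (A/T, transversion), 31 (A/G, transition), 38 (A/T, transversion).
Of the 8 differences, 4 transitions and 4 transversions over 42 sites: P = 4/42 = 0.095238, Q = 4/42 = 0.095238.
d = −0.5·ln(0.714286) − 0.25·ln(0.809524) = −0.5·(-0.336472) − 0.25·(-0.211309) = 0.2211.

0.2211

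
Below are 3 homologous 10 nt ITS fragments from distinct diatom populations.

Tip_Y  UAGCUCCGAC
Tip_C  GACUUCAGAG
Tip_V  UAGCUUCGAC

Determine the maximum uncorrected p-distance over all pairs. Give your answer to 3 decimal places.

0.600

Pairwise Hamming distances:
  Tip_Y vs Tip_C: 5
  Tip_Y vs Tip_V: 1
  Tip_C vs Tip_V: 6
The largest is 6 mismatches, between Tip_C and Tip_V; p = 6/10 = 0.600.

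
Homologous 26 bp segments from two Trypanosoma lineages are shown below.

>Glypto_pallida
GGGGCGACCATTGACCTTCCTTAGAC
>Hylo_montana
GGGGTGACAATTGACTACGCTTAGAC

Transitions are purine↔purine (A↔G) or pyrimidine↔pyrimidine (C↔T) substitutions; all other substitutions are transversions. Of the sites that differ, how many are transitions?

The sequences differ at positions 5 (C/T, transition), 9 (C/A, transversion), 16 (C/T, transition), 17 (T/A, transversion), 18 (T/C, transition), 19 (C/G, transversion).
Of the 6 differences, 3 transitions and 3 transversions, so the answer is 3.

3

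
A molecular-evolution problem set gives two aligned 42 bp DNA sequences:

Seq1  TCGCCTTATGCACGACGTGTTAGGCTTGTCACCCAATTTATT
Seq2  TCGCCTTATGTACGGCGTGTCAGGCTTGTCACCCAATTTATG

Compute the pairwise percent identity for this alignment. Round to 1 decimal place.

Mismatches occur at site 11 (C↔T), site 15 (A↔G), site 21 (T↔C), site 42 (T↔G).
38 of the 42 sites match, so the percent identity is 38/42 × 100 = 90.5%.

90.5%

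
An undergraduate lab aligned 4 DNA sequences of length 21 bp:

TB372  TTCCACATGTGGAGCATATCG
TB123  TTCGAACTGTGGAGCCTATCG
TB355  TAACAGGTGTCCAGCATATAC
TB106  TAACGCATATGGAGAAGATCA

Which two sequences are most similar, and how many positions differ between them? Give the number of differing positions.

4

Pairwise Hamming distances:
  TB372 vs TB123: 4
  TB372 vs TB355: 8
  TB372 vs TB106: 7
  TB123 vs TB355: 10
  TB123 vs TB106: 11
  TB355 vs TB106: 10
The smallest is 4, between TB372 and TB123.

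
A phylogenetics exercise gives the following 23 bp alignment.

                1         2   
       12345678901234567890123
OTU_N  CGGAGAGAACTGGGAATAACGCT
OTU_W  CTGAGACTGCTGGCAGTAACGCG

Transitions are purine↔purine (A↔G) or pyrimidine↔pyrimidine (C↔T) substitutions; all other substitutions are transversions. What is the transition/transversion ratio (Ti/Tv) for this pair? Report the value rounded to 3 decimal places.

0.400

The sequences differ at positions 2 (G/T, transversion), 7 (G/C, transversion), 8 (A/T, transversion), 9 (A/G, transition), 14 (G/C, transversion), 16 (A/G, transition), 23 (T/G, transversion).
Of the 7 differences, 2 transitions and 5 transversions, so Ti/Tv = 2/5 = 0.400.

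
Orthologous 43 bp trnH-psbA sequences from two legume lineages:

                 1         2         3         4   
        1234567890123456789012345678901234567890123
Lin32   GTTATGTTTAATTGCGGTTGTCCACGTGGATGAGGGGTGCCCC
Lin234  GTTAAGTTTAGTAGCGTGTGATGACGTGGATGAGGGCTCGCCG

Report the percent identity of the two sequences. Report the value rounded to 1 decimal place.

72.1%

Differing sites — 5:T/A; 11:A/G; 13:T/A; 17:G/T; 18:T/G; 21:T/A; 22:C/T; 23:C/G; 37:G/C; 39:G/C; 40:C/G; 43:C/G.
31 of the 43 sites match, so the percent identity is 31/43 × 100 = 72.1%.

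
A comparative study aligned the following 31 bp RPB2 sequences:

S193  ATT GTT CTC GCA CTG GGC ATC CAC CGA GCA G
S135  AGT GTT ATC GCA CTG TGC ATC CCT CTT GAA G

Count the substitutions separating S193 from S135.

Differing sites — 2:T/G; 7:C/A; 16:G/T; 23:A/C; 24:C/T; 26:G/T; 27:A/T; 29:C/A.
That gives 8 mismatches out of 31 aligned sites, so the Hamming distance is 8.

8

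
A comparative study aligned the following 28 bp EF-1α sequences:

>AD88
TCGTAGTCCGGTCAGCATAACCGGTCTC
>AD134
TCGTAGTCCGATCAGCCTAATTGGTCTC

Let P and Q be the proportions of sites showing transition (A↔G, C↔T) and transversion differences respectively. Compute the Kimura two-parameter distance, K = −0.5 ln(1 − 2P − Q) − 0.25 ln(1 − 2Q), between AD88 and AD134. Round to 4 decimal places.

Mismatches occur at site 11 (G→A, transition), site 17 (A→C, transversion), site 21 (C→T, transition), site 22 (C→T, transition).
Of the 4 differences, 3 transitions and 1 transversion over 28 sites: P = 3/28 = 0.107143, Q = 1/28 = 0.035714.
d = −0.5·ln(0.750000) − 0.25·ln(0.928572) = −0.5·(-0.287682) − 0.25·(-0.074107) = 0.1624.

0.1624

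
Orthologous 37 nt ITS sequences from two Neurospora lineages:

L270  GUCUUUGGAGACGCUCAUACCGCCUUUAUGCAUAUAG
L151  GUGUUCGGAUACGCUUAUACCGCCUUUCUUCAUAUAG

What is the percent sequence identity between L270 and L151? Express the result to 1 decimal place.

Mismatches occur at site 3 (C↔G), site 6 (U↔C), site 10 (G↔U), site 16 (C↔U), site 28 (A↔C), site 30 (G↔U).
31 of the 37 sites match, so the percent identity is 31/37 × 100 = 83.8%.

83.8%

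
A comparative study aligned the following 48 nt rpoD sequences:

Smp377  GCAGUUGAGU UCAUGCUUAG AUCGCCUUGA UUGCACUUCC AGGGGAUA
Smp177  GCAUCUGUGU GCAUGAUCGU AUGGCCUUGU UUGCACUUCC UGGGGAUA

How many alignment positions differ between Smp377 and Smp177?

Differing sites — 4:G/U; 5:U/C; 8:A/U; 11:U/G; 16:C/A; 18:U/C; 19:A/G; 20:G/U; 23:C/G; 30:A/U; 41:A/U.
That gives 11 mismatches out of 48 aligned sites, so the Hamming distance is 11.

11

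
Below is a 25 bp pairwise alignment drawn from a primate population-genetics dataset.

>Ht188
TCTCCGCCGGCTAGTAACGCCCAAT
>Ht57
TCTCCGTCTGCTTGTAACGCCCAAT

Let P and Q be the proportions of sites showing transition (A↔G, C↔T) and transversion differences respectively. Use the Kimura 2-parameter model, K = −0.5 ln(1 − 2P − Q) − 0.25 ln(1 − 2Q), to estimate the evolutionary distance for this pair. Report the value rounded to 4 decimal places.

0.1308

Mismatches occur at site 7 (C/T, transition), site 9 (G/T, transversion), site 13 (A/T, transversion).
Of the 3 differences, 1 transition and 2 transversions over 25 sites: P = 1/25 = 0.040000, Q = 2/25 = 0.080000.
d = −0.5·ln(0.840000) − 0.25·ln(0.840000) = −0.5·(-0.174353) − 0.25·(-0.174353) = 0.1308.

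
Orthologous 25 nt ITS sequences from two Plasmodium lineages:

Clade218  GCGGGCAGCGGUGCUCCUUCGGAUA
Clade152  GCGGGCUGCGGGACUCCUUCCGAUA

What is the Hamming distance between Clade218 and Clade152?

4

Mismatches occur at site 7 (A/U), site 12 (U/G), site 13 (G/A), site 21 (G/C).
That gives 4 mismatches out of 25 aligned sites, so the Hamming distance is 4.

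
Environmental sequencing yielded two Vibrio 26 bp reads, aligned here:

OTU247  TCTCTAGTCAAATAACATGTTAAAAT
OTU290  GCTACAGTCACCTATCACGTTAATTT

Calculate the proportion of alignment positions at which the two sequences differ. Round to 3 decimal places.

Mismatches occur at site 1 (T/G), site 4 (C/A), site 5 (T/C), site 11 (A/C), site 12 (A/C), site 15 (A/T), site 18 (T/C), site 24 (A/T), site 25 (A/T).
There are 9 differences over 26 sites, so p = 9/26 = 0.346.

0.346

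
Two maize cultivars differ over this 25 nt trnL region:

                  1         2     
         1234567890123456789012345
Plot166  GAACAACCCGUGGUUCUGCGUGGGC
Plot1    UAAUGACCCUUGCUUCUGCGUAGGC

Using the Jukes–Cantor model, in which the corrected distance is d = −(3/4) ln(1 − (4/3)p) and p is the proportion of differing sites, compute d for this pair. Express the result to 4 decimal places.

Mismatches occur at site 1 (G↔U), site 4 (C↔U), site 5 (A↔G), site 10 (G↔U), site 13 (G↔C), site 22 (G↔A).
p = 6/25 = 0.240000.
d = −0.75 · ln(1 − (4/3)·0.240000) = −0.75 · ln(0.680000) = −0.75 · (-0.385662) = 0.2892.

0.2892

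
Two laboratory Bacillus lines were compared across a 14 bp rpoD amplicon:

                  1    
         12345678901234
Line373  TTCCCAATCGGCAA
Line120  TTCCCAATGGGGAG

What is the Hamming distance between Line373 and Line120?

Mismatches occur at site 9 (C→G), site 12 (C→G), site 14 (A→G).
That gives 3 mismatches out of 14 aligned sites, so the Hamming distance is 3.

3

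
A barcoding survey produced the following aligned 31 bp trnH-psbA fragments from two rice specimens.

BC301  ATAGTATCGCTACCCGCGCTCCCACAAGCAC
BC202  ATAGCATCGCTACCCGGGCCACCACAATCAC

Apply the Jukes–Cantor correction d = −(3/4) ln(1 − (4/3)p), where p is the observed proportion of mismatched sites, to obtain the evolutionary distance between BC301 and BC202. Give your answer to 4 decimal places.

The sequences differ at positions 5 (T/C), 17 (C/G), 20 (T/C), 21 (C/A), 28 (G/T).
p = 5/31 = 0.161290.
d = −0.75 · ln(1 − (4/3)·0.161290) = −0.75 · ln(0.784947) = −0.75 · (-0.242139) = 0.1816.

0.1816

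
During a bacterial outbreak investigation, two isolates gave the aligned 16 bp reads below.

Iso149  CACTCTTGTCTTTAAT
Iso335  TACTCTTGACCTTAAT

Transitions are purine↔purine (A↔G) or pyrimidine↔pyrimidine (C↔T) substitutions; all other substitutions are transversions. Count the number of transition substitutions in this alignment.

Mismatches occur at site 1 (C/T, transition), site 9 (T/A, transversion), site 11 (T/C, transition).
Of the 3 differences, 2 transitions and 1 transversion, so the answer is 2.

2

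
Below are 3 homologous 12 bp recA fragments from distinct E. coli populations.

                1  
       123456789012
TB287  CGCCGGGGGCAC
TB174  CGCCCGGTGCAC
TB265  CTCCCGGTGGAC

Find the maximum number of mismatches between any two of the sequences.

4

Pairwise Hamming distances:
  TB287 vs TB174: 2
  TB287 vs TB265: 4
  TB174 vs TB265: 2
The largest is 4, between TB287 and TB265.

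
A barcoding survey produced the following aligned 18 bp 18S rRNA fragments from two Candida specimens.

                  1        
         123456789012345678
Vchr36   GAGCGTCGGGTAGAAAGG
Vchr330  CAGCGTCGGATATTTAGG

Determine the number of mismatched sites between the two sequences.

Mismatches occur at site 1 (G↔C), site 10 (G↔A), site 13 (G↔T), site 14 (A↔T), site 15 (A↔T).
That gives 5 mismatches out of 18 aligned sites, so the Hamming distance is 5.

5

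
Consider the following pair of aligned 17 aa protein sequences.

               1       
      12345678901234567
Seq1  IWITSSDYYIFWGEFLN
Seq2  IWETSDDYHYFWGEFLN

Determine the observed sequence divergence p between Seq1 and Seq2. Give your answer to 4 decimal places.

Mismatches occur at site 3 (I/E), site 6 (S/D), site 9 (Y/H), site 10 (I/Y).
There are 4 differences over 17 sites, so p = 4/17 = 0.2353.

0.2353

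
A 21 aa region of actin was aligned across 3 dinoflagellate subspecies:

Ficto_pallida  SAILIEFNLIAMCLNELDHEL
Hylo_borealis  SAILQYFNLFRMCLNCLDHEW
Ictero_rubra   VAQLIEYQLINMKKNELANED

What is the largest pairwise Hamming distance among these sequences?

Pairwise Hamming distances:
  Ficto_pallida vs Hylo_borealis: 6
  Ficto_pallida vs Ictero_rubra: 10
  Hylo_borealis vs Ictero_rubra: 14
The largest is 14, between Hylo_borealis and Ictero_rubra.

14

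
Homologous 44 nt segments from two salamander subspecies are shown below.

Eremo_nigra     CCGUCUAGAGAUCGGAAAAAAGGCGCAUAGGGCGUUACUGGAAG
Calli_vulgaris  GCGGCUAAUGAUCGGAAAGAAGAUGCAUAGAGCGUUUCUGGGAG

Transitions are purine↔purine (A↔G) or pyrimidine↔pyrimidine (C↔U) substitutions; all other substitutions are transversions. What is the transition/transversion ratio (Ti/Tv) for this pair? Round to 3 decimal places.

1.500

The sequences differ at positions 1 (C/G, transversion), 4 (U/G, transversion), 8 (G/A, transition), 9 (A/U, transversion), 19 (A/G, transition), 23 (G/A, transition), 24 (C/U, transition), 31 (G/A, transition), 37 (A/U, transversion), 42 (A/G, transition).
Of the 10 differences, 6 transitions and 4 transversions, so Ti/Tv = 6/4 = 1.500.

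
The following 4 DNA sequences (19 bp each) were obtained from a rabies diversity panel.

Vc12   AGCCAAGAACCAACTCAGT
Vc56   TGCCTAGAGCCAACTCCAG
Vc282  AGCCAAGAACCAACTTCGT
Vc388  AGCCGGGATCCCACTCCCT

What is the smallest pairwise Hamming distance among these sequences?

2

Pairwise Hamming distances:
  Vc12 vs Vc56: 6
  Vc12 vs Vc282: 2
  Vc12 vs Vc388: 6
  Vc56 vs Vc282: 6
  Vc56 vs Vc388: 7
  Vc282 vs Vc388: 6
The smallest is 2, between Vc12 and Vc282.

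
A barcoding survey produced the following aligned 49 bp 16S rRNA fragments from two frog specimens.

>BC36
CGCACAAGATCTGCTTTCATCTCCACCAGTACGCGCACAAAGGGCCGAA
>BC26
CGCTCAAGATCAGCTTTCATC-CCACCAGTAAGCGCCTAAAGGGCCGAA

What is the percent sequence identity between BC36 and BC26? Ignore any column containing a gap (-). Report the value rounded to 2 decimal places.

89.58%

Excluding the 1 gap column leaves 48 comparable sites.
The sequences differ at positions 4 (A/T), 12 (T/A), 32 (C/A), 37 (A/C), 38 (C/T).
43 of the 48 comparable sites match, so the percent identity is 43/48 × 100 = 89.58%.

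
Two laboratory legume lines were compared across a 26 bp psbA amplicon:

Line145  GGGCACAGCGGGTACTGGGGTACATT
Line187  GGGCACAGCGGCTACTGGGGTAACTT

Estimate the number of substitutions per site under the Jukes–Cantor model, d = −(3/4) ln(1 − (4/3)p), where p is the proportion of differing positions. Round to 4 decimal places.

The sequences differ at positions 12 (G/C), 23 (C/A), 24 (A/C).
p = 3/26 = 0.115385.
d = −0.75 · ln(1 − (4/3)·0.115385) = −0.75 · ln(0.846153) = −0.75 · (-0.167055) = 0.1253.

0.1253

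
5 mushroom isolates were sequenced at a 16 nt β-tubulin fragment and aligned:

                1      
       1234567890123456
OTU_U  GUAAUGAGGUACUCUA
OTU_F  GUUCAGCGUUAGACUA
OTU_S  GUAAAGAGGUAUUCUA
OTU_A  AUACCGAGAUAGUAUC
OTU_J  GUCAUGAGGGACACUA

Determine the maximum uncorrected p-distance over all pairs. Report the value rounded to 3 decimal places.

Pairwise Hamming distances:
  OTU_U vs OTU_F: 7
  OTU_U vs OTU_S: 2
  OTU_U vs OTU_A: 7
  OTU_U vs OTU_J: 3
  OTU_F vs OTU_S: 6
  OTU_F vs OTU_A: 8
  OTU_F vs OTU_J: 7
  OTU_S vs OTU_A: 7
  OTU_S vs OTU_J: 5
  OTU_A vs OTU_J: 10
The largest is 10 mismatches, between OTU_A and OTU_J; p = 10/16 = 0.625.

0.625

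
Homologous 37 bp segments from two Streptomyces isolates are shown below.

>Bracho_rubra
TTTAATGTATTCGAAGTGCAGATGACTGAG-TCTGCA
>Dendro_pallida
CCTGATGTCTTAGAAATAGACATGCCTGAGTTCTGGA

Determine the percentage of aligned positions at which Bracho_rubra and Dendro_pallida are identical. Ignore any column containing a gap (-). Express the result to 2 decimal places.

Excluding the 1 gap column leaves 36 comparable sites.
Differing sites — 1:T/C; 2:T/C; 4:A/G; 9:A/C; 12:C/A; 16:G/A; 18:G/A; 19:C/G; 21:G/C; 25:A/C; 36:C/G.
25 of the 36 comparable sites match, so the percent identity is 25/36 × 100 = 69.44%.

69.44%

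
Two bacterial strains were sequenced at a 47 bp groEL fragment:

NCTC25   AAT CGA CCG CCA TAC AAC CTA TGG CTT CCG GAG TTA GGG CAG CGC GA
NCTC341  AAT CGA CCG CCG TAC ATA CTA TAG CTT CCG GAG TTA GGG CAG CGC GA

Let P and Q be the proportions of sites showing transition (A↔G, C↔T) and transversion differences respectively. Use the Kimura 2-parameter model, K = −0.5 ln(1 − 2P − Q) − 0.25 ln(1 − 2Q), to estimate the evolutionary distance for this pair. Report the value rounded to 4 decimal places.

0.0905

Mismatches occur at site 12 (A↔G, transition), site 17 (A↔T, transversion), site 18 (C↔A, transversion), site 23 (G↔A, transition).
Of the 4 differences, 2 transitions and 2 transversions over 47 sites: P = 2/47 = 0.042553, Q = 2/47 = 0.042553.
d = −0.5·ln(0.872341) − 0.25·ln(0.914894) = −0.5·(-0.136575) − 0.25·(-0.088947) = 0.0905.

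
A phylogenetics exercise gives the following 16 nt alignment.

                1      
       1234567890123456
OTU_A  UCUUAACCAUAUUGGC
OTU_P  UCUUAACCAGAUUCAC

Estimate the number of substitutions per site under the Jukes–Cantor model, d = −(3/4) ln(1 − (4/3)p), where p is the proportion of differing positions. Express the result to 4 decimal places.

Mismatches occur at site 10 (U→G), site 14 (G→C), site 15 (G→A).
p = 3/16 = 0.187500.
d = −0.75 · ln(1 − (4/3)·0.187500) = −0.75 · ln(0.750000) = −0.75 · (-0.287682) = 0.2158.

0.2158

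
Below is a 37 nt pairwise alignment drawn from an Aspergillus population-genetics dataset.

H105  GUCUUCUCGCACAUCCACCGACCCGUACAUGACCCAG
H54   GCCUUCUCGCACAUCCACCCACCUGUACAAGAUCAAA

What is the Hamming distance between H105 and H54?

7

Mismatches occur at site 2 (U↔C), site 20 (G↔C), site 24 (C↔U), site 30 (U↔A), site 33 (C↔U), site 35 (C↔A), site 37 (G↔A).
That gives 7 mismatches out of 37 aligned sites, so the Hamming distance is 7.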